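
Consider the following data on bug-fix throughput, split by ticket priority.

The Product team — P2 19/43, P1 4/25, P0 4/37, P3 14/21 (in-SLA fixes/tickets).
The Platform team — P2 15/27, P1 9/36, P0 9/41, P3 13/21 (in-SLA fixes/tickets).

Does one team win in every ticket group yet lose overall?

P2: the Product team 19/43 = 44.2%, the Platform team 15/27 = 55.6% → the Platform team
P1: the Product team 4/25 = 16.0%, the Platform team 9/36 = 25.0% → the Platform team
P0: the Product team 4/37 = 10.8%, the Platform team 9/41 = 22.0% → the Platform team
P3: the Product team 14/21 = 66.7%, the Platform team 13/21 = 61.9% → the Product team
Overall: the Product team 41/126 = 32.5%, the Platform team 46/125 = 36.8% → the Platform team
Neither sweeps: the Product team wins 1 of 4 groups, the Platform team wins 3. The Platform team wins overall but not every group — no Simpson reversal.

No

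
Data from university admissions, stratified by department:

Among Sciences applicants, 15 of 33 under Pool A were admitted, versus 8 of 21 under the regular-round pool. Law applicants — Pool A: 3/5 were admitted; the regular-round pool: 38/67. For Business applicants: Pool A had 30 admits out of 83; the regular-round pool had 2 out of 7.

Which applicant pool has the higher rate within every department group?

Pool A

Sciences: Pool A 15/33 = 45.5%, the regular-round pool 8/21 = 38.1% → Pool A
Law: Pool A 3/5 = 60.0%, the regular-round pool 38/67 = 56.7% → Pool A
Business: Pool A 30/83 = 36.1%, the regular-round pool 2/7 = 28.6% → Pool A
Pool A has the higher rate in all 3 groups.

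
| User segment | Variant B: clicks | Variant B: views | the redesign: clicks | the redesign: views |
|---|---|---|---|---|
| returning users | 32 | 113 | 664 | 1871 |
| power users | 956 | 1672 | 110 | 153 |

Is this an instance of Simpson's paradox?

Returning users: Variant B 32/113 = 28.3%, the redesign 664/1871 = 35.5% → the redesign
Power users: Variant B 956/1672 = 57.2%, the redesign 110/153 = 71.9% → the redesign
Overall: Variant B 988/1785 = 55.4%, the redesign 774/2024 = 38.2% → Variant B
The redesign wins each user group but Variant B wins overall — the comparison reverses. The redesign's views skew toward returning users, which has a lower base rate.

Yes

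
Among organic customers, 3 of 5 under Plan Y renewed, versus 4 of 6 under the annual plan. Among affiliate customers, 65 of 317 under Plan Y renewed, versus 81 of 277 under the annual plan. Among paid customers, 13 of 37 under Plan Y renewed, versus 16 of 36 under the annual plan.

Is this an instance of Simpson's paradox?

Organic: Plan Y 3/5 = 60.0%, the annual plan 4/6 = 66.7% → the annual plan
Affiliate: Plan Y 65/317 = 20.5%, the annual plan 81/277 = 29.2% → the annual plan
Paid: Plan Y 13/37 = 35.1%, the annual plan 16/36 = 44.4% → the annual plan
Overall: Plan Y 81/359 = 22.6%, the annual plan 101/319 = 31.7% → the annual plan
The annual plan wins overall and in every signup group — no reversal.

No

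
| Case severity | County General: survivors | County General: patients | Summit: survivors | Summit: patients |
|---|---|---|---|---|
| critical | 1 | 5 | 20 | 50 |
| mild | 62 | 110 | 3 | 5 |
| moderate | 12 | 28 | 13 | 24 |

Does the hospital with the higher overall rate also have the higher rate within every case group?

Critical: County General 1/5 = 20.0%, Summit 20/50 = 40.0% → Summit
Mild: County General 62/110 = 56.4%, Summit 3/5 = 60.0% → Summit
Moderate: County General 12/28 = 42.9%, Summit 13/24 = 54.2% → Summit
Overall: County General 75/143 = 52.4%, Summit 36/79 = 45.6% → County General
Summit wins each case group but County General wins overall — the comparison reverses. Summit's patients skew toward critical, which has a lower base rate.

No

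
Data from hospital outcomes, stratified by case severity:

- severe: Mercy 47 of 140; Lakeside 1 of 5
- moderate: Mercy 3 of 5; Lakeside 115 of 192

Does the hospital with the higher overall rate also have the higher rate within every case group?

No

Severe: Mercy 47/140 = 33.6%, Lakeside 1/5 = 20.0% → Mercy
Moderate: Mercy 3/5 = 60.0%, Lakeside 115/192 = 59.9% → Mercy
Overall: Mercy 50/145 = 34.5%, Lakeside 116/197 = 58.9% → Lakeside
Mercy wins each case group but Lakeside wins overall — the comparison reverses. Mercy's patients skew toward severe, which has a lower base rate.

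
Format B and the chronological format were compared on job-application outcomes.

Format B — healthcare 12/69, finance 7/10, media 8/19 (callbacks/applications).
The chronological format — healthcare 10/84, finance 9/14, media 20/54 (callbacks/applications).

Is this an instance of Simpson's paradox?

No

Healthcare: Format B 12/69 = 17.4%, the chronological format 10/84 = 11.9% → Format B
Finance: Format B 7/10 = 70.0%, the chronological format 9/14 = 64.3% → Format B
Media: Format B 8/19 = 42.1%, the chronological format 20/54 = 37.0% → Format B
Overall: Format B 27/98 = 27.6%, the chronological format 39/152 = 25.7% → Format B
Format B wins overall and in every industry group — no reversal.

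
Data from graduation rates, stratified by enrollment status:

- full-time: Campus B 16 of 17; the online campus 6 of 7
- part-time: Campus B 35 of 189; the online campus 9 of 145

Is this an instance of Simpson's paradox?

Full-time: Campus B 16/17 = 94.1%, the online campus 6/7 = 85.7% → Campus B
Part-time: Campus B 35/189 = 18.5%, the online campus 9/145 = 6.2% → Campus B
Overall: Campus B 51/206 = 24.8%, the online campus 15/152 = 9.9% → Campus B
Campus B wins overall and in every enrollment group — no reversal.

No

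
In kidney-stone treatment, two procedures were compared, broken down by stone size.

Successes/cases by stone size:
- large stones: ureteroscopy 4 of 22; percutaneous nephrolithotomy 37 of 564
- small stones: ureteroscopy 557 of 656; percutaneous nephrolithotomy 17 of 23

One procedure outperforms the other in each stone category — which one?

Large stones: ureteroscopy 4/22 = 18.2%, percutaneous nephrolithotomy 37/564 = 6.6% → ureteroscopy
Small stones: ureteroscopy 557/656 = 84.9%, percutaneous nephrolithotomy 17/23 = 73.9% → ureteroscopy
Ureteroscopy has the higher rate in both groups.

ureteroscopy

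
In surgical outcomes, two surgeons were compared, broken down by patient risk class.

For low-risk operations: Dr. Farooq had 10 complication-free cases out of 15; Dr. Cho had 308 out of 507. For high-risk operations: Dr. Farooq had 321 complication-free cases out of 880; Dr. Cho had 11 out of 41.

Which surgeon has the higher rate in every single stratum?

Low-risk: Dr. Farooq 10/15 = 66.7%, Dr. Cho 308/507 = 60.7% → Dr. Farooq
High-risk: Dr. Farooq 321/880 = 36.5%, Dr. Cho 11/41 = 26.8% → Dr. Farooq
Dr. Farooq has the higher rate in both groups.

Dr. Farooq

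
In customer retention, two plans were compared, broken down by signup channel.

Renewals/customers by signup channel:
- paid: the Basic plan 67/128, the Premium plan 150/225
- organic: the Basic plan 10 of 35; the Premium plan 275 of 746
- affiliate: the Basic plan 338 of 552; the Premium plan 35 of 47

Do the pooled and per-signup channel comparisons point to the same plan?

No

Paid: the Basic plan 67/128 = 52.3%, the Premium plan 150/225 = 66.7% → the Premium plan
Organic: the Basic plan 10/35 = 28.6%, the Premium plan 275/746 = 36.9% → the Premium plan
Affiliate: the Basic plan 338/552 = 61.2%, the Premium plan 35/47 = 74.5% → the Premium plan
Overall: the Basic plan 415/715 = 58.0%, the Premium plan 460/1018 = 45.2% → the Basic plan
The Premium plan wins each signup group but the Basic plan wins overall — the comparison reverses. The Premium plan's customers skew toward organic, which has a lower base rate.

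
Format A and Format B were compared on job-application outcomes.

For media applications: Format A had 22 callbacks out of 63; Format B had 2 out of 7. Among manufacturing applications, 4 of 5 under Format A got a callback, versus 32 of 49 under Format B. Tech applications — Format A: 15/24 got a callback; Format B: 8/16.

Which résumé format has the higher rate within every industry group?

Media: Format A 22/63 = 34.9%, Format B 2/7 = 28.6% → Format A
Manufacturing: Format A 4/5 = 80.0%, Format B 32/49 = 65.3% → Format A
Tech: Format A 15/24 = 62.5%, Format B 8/16 = 50.0% → Format A
Format A has the higher rate in all 3 groups.

Format A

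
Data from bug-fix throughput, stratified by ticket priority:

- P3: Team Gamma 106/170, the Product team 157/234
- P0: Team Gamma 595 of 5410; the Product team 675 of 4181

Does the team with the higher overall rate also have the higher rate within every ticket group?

P3: Team Gamma 106/170 = 62.4%, the Product team 157/234 = 67.1% → the Product team
P0: Team Gamma 595/5410 = 11.0%, the Product team 675/4181 = 16.1% → the Product team
Overall: Team Gamma 701/5580 = 12.6%, the Product team 832/4415 = 18.8% → the Product team
The Product team wins overall and in every ticket group — no reversal.

Yes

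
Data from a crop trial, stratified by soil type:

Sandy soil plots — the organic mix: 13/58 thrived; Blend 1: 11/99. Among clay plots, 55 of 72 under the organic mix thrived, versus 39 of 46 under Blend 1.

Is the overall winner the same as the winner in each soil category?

No

Sandy soil: the organic mix 13/58 = 22.4%, Blend 1 11/99 = 11.1% → the organic mix
Clay: the organic mix 55/72 = 76.4%, Blend 1 39/46 = 84.8% → Blend 1
Overall: the organic mix 68/130 = 52.3%, Blend 1 50/145 = 34.5% → the organic mix
Neither sweeps: the organic mix wins 1 of 2 groups, Blend 1 wins 1. The organic mix wins overall but not every group — no Simpson reversal.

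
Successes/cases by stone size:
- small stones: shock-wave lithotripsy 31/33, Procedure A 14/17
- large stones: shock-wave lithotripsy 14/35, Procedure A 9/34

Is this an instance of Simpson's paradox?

No

Small stones: shock-wave lithotripsy 31/33 = 93.9%, Procedure A 14/17 = 82.4% → shock-wave lithotripsy
Large stones: shock-wave lithotripsy 14/35 = 40.0%, Procedure A 9/34 = 26.5% → shock-wave lithotripsy
Overall: shock-wave lithotripsy 45/68 = 66.2%, Procedure A 23/51 = 45.1% → shock-wave lithotripsy
Shock-wave lithotripsy wins overall and in every stone group — no reversal.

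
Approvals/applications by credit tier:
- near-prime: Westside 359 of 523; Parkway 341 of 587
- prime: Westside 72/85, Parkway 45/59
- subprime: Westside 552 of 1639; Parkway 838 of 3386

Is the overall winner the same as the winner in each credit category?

Yes

Near-prime: Westside 359/523 = 68.6%, Parkway 341/587 = 58.1% → Westside
Prime: Westside 72/85 = 84.7%, Parkway 45/59 = 76.3% → Westside
Subprime: Westside 552/1639 = 33.7%, Parkway 838/3386 = 24.7% → Westside
Overall: Westside 983/2247 = 43.7%, Parkway 1224/4032 = 30.4% → Westside
Westside wins overall and in every credit group — no reversal.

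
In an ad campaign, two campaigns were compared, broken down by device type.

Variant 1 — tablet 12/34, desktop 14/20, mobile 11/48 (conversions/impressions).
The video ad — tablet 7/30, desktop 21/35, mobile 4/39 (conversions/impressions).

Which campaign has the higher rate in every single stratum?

Variant 1

Tablet: Variant 1 12/34 = 35.3%, the video ad 7/30 = 23.3% → Variant 1
Desktop: Variant 1 14/20 = 70.0%, the video ad 21/35 = 60.0% → Variant 1
Mobile: Variant 1 11/48 = 22.9%, the video ad 4/39 = 10.3% → Variant 1
Variant 1 has the higher rate in all 3 groups.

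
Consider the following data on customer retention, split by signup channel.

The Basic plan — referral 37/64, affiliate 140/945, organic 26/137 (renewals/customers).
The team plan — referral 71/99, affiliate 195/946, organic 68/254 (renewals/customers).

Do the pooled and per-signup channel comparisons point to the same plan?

Yes

Referral: the Basic plan 37/64 = 57.8%, the team plan 71/99 = 71.7% → the team plan
Affiliate: the Basic plan 140/945 = 14.8%, the team plan 195/946 = 20.6% → the team plan
Organic: the Basic plan 26/137 = 19.0%, the team plan 68/254 = 26.8% → the team plan
Overall: the Basic plan 203/1146 = 17.7%, the team plan 334/1299 = 25.7% → the team plan
The team plan wins overall and in every signup group — no reversal.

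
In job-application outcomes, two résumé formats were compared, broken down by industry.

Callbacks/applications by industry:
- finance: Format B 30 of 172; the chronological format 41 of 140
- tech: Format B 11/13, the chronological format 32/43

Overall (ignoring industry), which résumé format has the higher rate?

the chronological format

Finance: Format B 30/172 = 17.4%, the chronological format 41/140 = 29.3% → the chronological format
Tech: Format B 11/13 = 84.6%, the chronological format 32/43 = 74.4% → Format B
Overall: Format B 41/185 = 22.2%, the chronological format 73/183 = 39.9% → the chronological format
(Neither sweeps every industry group, but the chronological format has the higher pooled rate.)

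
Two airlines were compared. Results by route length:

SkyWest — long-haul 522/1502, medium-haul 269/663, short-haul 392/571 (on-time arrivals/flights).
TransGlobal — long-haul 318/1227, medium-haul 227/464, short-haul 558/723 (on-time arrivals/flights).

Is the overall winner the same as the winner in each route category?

No

Long-haul: SkyWest 522/1502 = 34.8%, TransGlobal 318/1227 = 25.9% → SkyWest
Medium-haul: SkyWest 269/663 = 40.6%, TransGlobal 227/464 = 48.9% → TransGlobal
Short-haul: SkyWest 392/571 = 68.7%, TransGlobal 558/723 = 77.2% → TransGlobal
Overall: SkyWest 1183/2736 = 43.2%, TransGlobal 1103/2414 = 45.7% → TransGlobal
Neither sweeps: SkyWest wins 1 of 3 groups, TransGlobal wins 2. TransGlobal wins overall but not every group — no Simpson reversal.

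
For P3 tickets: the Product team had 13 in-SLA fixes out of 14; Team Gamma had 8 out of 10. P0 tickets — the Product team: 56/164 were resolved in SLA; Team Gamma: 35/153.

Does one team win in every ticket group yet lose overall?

No

P3: the Product team 13/14 = 92.9%, Team Gamma 8/10 = 80.0% → the Product team
P0: the Product team 56/164 = 34.1%, Team Gamma 35/153 = 22.9% → the Product team
Overall: the Product team 69/178 = 38.8%, Team Gamma 43/163 = 26.4% → the Product team
The Product team wins overall and in every ticket group — no reversal.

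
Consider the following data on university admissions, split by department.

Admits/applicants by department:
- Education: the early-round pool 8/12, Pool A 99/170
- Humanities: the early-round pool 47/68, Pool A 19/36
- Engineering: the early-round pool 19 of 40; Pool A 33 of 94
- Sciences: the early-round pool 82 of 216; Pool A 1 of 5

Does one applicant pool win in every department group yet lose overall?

Education: the early-round pool 8/12 = 66.7%, Pool A 99/170 = 58.2% → the early-round pool
Humanities: the early-round pool 47/68 = 69.1%, Pool A 19/36 = 52.8% → the early-round pool
Engineering: the early-round pool 19/40 = 47.5%, Pool A 33/94 = 35.1% → the early-round pool
Sciences: the early-round pool 82/216 = 38.0%, Pool A 1/5 = 20.0% → the early-round pool
Overall: the early-round pool 156/336 = 46.4%, Pool A 152/305 = 49.8% → Pool A
The early-round pool wins each department group but Pool A wins overall — the comparison reverses. The early-round pool's applicants skew toward Sciences, which has a lower base rate.

Yes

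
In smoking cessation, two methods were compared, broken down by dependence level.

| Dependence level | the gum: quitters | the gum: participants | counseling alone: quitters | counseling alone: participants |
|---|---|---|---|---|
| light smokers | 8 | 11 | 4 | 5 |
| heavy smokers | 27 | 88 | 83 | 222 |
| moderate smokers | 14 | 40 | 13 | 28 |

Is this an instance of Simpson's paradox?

Light smokers: the gum 8/11 = 72.7%, counseling alone 4/5 = 80.0% → counseling alone
Heavy smokers: the gum 27/88 = 30.7%, counseling alone 83/222 = 37.4% → counseling alone
Moderate smokers: the gum 14/40 = 35.0%, counseling alone 13/28 = 46.4% → counseling alone
Overall: the gum 49/139 = 35.3%, counseling alone 100/255 = 39.2% → counseling alone
Counseling alone wins overall and in every dependence group — no reversal.

No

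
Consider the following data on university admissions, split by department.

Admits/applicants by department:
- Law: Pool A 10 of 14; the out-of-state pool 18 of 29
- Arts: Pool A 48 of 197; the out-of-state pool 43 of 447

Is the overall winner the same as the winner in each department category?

Law: Pool A 10/14 = 71.4%, the out-of-state pool 18/29 = 62.1% → Pool A
Arts: Pool A 48/197 = 24.4%, the out-of-state pool 43/447 = 9.6% → Pool A
Overall: Pool A 58/211 = 27.5%, the out-of-state pool 61/476 = 12.8% → Pool A
Pool A wins overall and in every department group — no reversal.

Yes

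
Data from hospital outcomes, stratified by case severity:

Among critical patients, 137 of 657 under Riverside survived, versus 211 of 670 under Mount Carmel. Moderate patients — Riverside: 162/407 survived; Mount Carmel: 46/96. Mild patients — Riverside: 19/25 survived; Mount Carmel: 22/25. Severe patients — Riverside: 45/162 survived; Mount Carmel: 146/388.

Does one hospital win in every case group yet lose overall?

Critical: Riverside 137/657 = 20.9%, Mount Carmel 211/670 = 31.5% → Mount Carmel
Moderate: Riverside 162/407 = 39.8%, Mount Carmel 46/96 = 47.9% → Mount Carmel
Mild: Riverside 19/25 = 76.0%, Mount Carmel 22/25 = 88.0% → Mount Carmel
Severe: Riverside 45/162 = 27.8%, Mount Carmel 146/388 = 37.6% → Mount Carmel
Overall: Riverside 363/1251 = 29.0%, Mount Carmel 425/1179 = 36.0% → Mount Carmel
Mount Carmel wins overall and in every case group — no reversal.

No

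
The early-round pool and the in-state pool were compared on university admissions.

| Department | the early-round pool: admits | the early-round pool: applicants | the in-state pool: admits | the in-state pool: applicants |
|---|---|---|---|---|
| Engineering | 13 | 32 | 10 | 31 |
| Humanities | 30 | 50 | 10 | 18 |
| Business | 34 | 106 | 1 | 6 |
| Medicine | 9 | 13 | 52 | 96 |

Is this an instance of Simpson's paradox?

Yes

Engineering: the early-round pool 13/32 = 40.6%, the in-state pool 10/31 = 32.3% → the early-round pool
Humanities: the early-round pool 30/50 = 60.0%, the in-state pool 10/18 = 55.6% → the early-round pool
Business: the early-round pool 34/106 = 32.1%, the in-state pool 1/6 = 16.7% → the early-round pool
Medicine: the early-round pool 9/13 = 69.2%, the in-state pool 52/96 = 54.2% → the early-round pool
Overall: the early-round pool 86/201 = 42.8%, the in-state pool 73/151 = 48.3% → the in-state pool
The early-round pool wins each department group but the in-state pool wins overall — the comparison reverses. The early-round pool's applicants skew toward Business, which has a lower base rate.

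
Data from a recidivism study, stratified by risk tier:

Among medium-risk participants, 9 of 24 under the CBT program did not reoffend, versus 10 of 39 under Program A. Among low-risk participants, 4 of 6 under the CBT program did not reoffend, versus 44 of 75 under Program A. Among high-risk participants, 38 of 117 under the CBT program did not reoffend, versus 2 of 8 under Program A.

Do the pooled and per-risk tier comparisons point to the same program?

Medium-risk: the CBT program 9/24 = 37.5%, Program A 10/39 = 25.6% → the CBT program
Low-risk: the CBT program 4/6 = 66.7%, Program A 44/75 = 58.7% → the CBT program
High-risk: the CBT program 38/117 = 32.5%, Program A 2/8 = 25.0% → the CBT program
Overall: the CBT program 51/147 = 34.7%, Program A 56/122 = 45.9% → Program A
The CBT program wins each risk group but Program A wins overall — the comparison reverses. The CBT program's participants skew toward high-risk, which has a lower base rate.

No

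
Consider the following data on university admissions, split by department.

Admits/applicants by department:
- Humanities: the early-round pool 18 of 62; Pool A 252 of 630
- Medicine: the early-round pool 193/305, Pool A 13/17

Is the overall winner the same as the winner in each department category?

No

Humanities: the early-round pool 18/62 = 29.0%, Pool A 252/630 = 40.0% → Pool A
Medicine: the early-round pool 193/305 = 63.3%, Pool A 13/17 = 76.5% → Pool A
Overall: the early-round pool 211/367 = 57.5%, Pool A 265/647 = 41.0% → the early-round pool
Pool A wins each department group but the early-round pool wins overall — the comparison reverses. Pool A's applicants skew toward Humanities, which has a lower base rate.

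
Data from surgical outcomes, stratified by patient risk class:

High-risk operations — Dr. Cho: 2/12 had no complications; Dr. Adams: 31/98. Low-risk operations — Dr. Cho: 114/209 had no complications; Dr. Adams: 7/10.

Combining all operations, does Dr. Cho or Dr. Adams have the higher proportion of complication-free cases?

High-risk: Dr. Cho 2/12 = 16.7%, Dr. Adams 31/98 = 31.6% → Dr. Adams
Low-risk: Dr. Cho 114/209 = 54.5%, Dr. Adams 7/10 = 70.0% → Dr. Adams
Overall: Dr. Cho 116/221 = 52.5%, Dr. Adams 38/108 = 35.2% → Dr. Cho
(Dr. Adams wins every patient risk group but Dr. Cho wins overall — Dr. Adams's operations skew toward the low-rate high-risk group.)

Dr. Cho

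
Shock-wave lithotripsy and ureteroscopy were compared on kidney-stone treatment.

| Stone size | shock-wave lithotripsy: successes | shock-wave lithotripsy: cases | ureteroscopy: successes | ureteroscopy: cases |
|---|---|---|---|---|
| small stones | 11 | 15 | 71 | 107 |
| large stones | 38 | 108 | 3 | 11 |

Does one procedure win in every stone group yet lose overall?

Yes

Small stones: shock-wave lithotripsy 11/15 = 73.3%, ureteroscopy 71/107 = 66.4% → shock-wave lithotripsy
Large stones: shock-wave lithotripsy 38/108 = 35.2%, ureteroscopy 3/11 = 27.3% → shock-wave lithotripsy
Overall: shock-wave lithotripsy 49/123 = 39.8%, ureteroscopy 74/118 = 62.7% → ureteroscopy
Shock-wave lithotripsy wins each stone group but ureteroscopy wins overall — the comparison reverses. Shock-wave lithotripsy's cases skew toward large stones, which has a lower base rate.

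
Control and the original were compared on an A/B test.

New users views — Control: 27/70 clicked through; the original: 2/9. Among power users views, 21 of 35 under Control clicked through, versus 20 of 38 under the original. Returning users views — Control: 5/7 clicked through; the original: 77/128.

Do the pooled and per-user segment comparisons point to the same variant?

New users: Control 27/70 = 38.6%, the original 2/9 = 22.2% → Control
Power users: Control 21/35 = 60.0%, the original 20/38 = 52.6% → Control
Returning users: Control 5/7 = 71.4%, the original 77/128 = 60.2% → Control
Overall: Control 53/112 = 47.3%, the original 99/175 = 56.6% → the original
Control wins each user group but the original wins overall — the comparison reverses. Control's views skew toward new users, which has a lower base rate.

No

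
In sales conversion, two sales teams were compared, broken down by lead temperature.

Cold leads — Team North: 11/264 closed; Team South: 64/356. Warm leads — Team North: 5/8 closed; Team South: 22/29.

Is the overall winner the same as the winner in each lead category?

Yes

Cold: Team North 11/264 = 4.2%, Team South 64/356 = 18.0% → Team South
Warm: Team North 5/8 = 62.5%, Team South 22/29 = 75.9% → Team South
Overall: Team North 16/272 = 5.9%, Team South 86/385 = 22.3% → Team South
Team South wins overall and in every lead group — no reversal.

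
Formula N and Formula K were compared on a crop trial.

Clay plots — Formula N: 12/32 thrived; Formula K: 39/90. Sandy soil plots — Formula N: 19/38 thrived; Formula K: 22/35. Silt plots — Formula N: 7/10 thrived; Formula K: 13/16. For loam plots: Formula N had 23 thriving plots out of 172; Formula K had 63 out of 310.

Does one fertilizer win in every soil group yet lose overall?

Clay: Formula N 12/32 = 37.5%, Formula K 39/90 = 43.3% → Formula K
Sandy soil: Formula N 19/38 = 50.0%, Formula K 22/35 = 62.9% → Formula K
Silt: Formula N 7/10 = 70.0%, Formula K 13/16 = 81.2% → Formula K
Loam: Formula N 23/172 = 13.4%, Formula K 63/310 = 20.3% → Formula K
Overall: Formula N 61/252 = 24.2%, Formula K 137/451 = 30.4% → Formula K
Formula K wins overall and in every soil group — no reversal.

No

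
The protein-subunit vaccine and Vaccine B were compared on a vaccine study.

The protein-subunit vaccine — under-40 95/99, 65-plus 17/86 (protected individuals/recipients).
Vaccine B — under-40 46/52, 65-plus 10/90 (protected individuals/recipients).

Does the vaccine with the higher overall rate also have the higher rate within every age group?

Under-40: the protein-subunit vaccine 95/99 = 96.0%, Vaccine B 46/52 = 88.5% → the protein-subunit vaccine
65-plus: the protein-subunit vaccine 17/86 = 19.8%, Vaccine B 10/90 = 11.1% → the protein-subunit vaccine
Overall: the protein-subunit vaccine 112/185 = 60.5%, Vaccine B 56/142 = 39.4% → the protein-subunit vaccine
The protein-subunit vaccine wins overall and in every age group — no reversal.

Yes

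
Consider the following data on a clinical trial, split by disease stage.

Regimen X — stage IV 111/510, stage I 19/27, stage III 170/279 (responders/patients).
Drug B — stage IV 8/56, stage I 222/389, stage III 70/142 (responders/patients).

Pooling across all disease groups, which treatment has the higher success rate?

Stage IV: Regimen X 111/510 = 21.8%, Drug B 8/56 = 14.3% → Regimen X
Stage I: Regimen X 19/27 = 70.4%, Drug B 222/389 = 57.1% → Regimen X
Stage III: Regimen X 170/279 = 60.9%, Drug B 70/142 = 49.3% → Regimen X
Overall: Regimen X 300/816 = 36.8%, Drug B 300/587 = 51.1% → Drug B
(Regimen X wins every disease group but Drug B wins overall — Regimen X's patients skew toward the low-rate stage IV group.)

Drug B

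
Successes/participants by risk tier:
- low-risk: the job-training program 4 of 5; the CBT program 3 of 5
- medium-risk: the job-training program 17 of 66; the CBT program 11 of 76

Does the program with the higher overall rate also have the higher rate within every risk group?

Low-risk: the job-training program 4/5 = 80.0%, the CBT program 3/5 = 60.0% → the job-training program
Medium-risk: the job-training program 17/66 = 25.8%, the CBT program 11/76 = 14.5% → the job-training program
Overall: the job-training program 21/71 = 29.6%, the CBT program 14/81 = 17.3% → the job-training program
The job-training program wins overall and in every risk group — no reversal.

Yes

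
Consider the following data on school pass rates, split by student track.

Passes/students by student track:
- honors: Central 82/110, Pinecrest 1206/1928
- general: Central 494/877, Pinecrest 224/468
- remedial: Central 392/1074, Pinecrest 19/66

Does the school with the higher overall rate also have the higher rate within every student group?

Honors: Central 82/110 = 74.5%, Pinecrest 1206/1928 = 62.6% → Central
General: Central 494/877 = 56.3%, Pinecrest 224/468 = 47.9% → Central
Remedial: Central 392/1074 = 36.5%, Pinecrest 19/66 = 28.8% → Central
Overall: Central 968/2061 = 47.0%, Pinecrest 1449/2462 = 58.9% → Pinecrest
Central wins each student group but Pinecrest wins overall — the comparison reverses. Central's students skew toward remedial, which has a lower base rate.

No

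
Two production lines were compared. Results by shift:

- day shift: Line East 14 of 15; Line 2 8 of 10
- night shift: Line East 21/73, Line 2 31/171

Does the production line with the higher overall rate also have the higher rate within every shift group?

Yes

Day shift: Line East 14/15 = 93.3%, Line 2 8/10 = 80.0% → Line East
Night shift: Line East 21/73 = 28.8%, Line 2 31/171 = 18.1% → Line East
Overall: Line East 35/88 = 39.8%, Line 2 39/181 = 21.5% → Line East
Line East wins overall and in every shift group — no reversal.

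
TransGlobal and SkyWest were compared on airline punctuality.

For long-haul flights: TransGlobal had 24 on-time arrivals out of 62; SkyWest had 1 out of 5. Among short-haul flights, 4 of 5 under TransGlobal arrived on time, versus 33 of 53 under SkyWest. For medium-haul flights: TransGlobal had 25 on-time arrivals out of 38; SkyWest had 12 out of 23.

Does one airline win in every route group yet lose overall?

Long-haul: TransGlobal 24/62 = 38.7%, SkyWest 1/5 = 20.0% → TransGlobal
Short-haul: TransGlobal 4/5 = 80.0%, SkyWest 33/53 = 62.3% → TransGlobal
Medium-haul: TransGlobal 25/38 = 65.8%, SkyWest 12/23 = 52.2% → TransGlobal
Overall: TransGlobal 53/105 = 50.5%, SkyWest 46/81 = 56.8% → SkyWest
TransGlobal wins each route group but SkyWest wins overall — the comparison reverses. TransGlobal's flights skew toward long-haul, which has a lower base rate.

Yes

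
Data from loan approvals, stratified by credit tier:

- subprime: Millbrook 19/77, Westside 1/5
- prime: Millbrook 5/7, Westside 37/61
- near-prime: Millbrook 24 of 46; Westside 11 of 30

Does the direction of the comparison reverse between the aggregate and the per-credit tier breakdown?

Subprime: Millbrook 19/77 = 24.7%, Westside 1/5 = 20.0% → Millbrook
Prime: Millbrook 5/7 = 71.4%, Westside 37/61 = 60.7% → Millbrook
Near-prime: Millbrook 24/46 = 52.2%, Westside 11/30 = 36.7% → Millbrook
Overall: Millbrook 48/130 = 36.9%, Westside 49/96 = 51.0% → Westside
Millbrook wins each credit group but Westside wins overall — the comparison reverses. Millbrook's applications skew toward subprime, which has a lower base rate.

Yes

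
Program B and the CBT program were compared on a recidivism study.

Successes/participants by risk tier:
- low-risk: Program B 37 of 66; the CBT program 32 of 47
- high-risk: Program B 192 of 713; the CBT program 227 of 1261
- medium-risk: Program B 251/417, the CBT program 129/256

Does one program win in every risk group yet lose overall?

No

Low-risk: Program B 37/66 = 56.1%, the CBT program 32/47 = 68.1% → the CBT program
High-risk: Program B 192/713 = 26.9%, the CBT program 227/1261 = 18.0% → Program B
Medium-risk: Program B 251/417 = 60.2%, the CBT program 129/256 = 50.4% → Program B
Overall: Program B 480/1196 = 40.1%, the CBT program 388/1564 = 24.8% → Program B
Neither sweeps: Program B wins 2 of 3 groups, the CBT program wins 1. Program B wins overall but not every group — no Simpson reversal.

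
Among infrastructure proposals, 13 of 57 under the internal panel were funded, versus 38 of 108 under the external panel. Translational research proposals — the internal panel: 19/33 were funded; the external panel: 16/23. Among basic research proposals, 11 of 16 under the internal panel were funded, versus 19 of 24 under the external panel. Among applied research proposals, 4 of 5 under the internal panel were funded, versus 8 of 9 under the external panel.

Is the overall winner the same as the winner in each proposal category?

Infrastructure: the internal panel 13/57 = 22.8%, the external panel 38/108 = 35.2% → the external panel
Translational research: the internal panel 19/33 = 57.6%, the external panel 16/23 = 69.6% → the external panel
Basic research: the internal panel 11/16 = 68.8%, the external panel 19/24 = 79.2% → the external panel
Applied research: the internal panel 4/5 = 80.0%, the external panel 8/9 = 88.9% → the external panel
Overall: the internal panel 47/111 = 42.3%, the external panel 81/164 = 49.4% → the external panel
The external panel wins overall and in every proposal group — no reversal.

Yes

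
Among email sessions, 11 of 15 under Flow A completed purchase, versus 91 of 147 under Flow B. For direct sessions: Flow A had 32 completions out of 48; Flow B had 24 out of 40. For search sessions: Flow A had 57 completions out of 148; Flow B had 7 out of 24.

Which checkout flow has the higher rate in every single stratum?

Flow A

Email: Flow A 11/15 = 73.3%, Flow B 91/147 = 61.9% → Flow A
Direct: Flow A 32/48 = 66.7%, Flow B 24/40 = 60.0% → Flow A
Search: Flow A 57/148 = 38.5%, Flow B 7/24 = 29.2% → Flow A
Flow A has the higher rate in all 3 groups.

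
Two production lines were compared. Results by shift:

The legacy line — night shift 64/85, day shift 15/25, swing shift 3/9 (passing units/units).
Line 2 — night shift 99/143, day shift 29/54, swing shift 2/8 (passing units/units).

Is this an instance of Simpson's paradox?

Night shift: the legacy line 64/85 = 75.3%, Line 2 99/143 = 69.2% → the legacy line
Day shift: the legacy line 15/25 = 60.0%, Line 2 29/54 = 53.7% → the legacy line
Swing shift: the legacy line 3/9 = 33.3%, Line 2 2/8 = 25.0% → the legacy line
Overall: the legacy line 82/119 = 68.9%, Line 2 130/205 = 63.4% → the legacy line
The legacy line wins overall and in every shift group — no reversal.

No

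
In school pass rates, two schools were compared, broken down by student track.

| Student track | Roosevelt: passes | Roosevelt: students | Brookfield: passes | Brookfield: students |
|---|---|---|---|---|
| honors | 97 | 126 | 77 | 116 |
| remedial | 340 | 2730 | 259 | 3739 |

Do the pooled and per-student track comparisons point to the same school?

Yes

Honors: Roosevelt 97/126 = 77.0%, Brookfield 77/116 = 66.4% → Roosevelt
Remedial: Roosevelt 340/2730 = 12.5%, Brookfield 259/3739 = 6.9% → Roosevelt
Overall: Roosevelt 437/2856 = 15.3%, Brookfield 336/3855 = 8.7% → Roosevelt
Roosevelt wins overall and in every student group — no reversal.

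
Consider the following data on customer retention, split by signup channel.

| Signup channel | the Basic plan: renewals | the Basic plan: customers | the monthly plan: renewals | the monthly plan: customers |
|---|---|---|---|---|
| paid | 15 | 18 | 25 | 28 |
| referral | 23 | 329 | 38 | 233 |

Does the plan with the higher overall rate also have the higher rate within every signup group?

Yes

Paid: the Basic plan 15/18 = 83.3%, the monthly plan 25/28 = 89.3% → the monthly plan
Referral: the Basic plan 23/329 = 7.0%, the monthly plan 38/233 = 16.3% → the monthly plan
Overall: the Basic plan 38/347 = 11.0%, the monthly plan 63/261 = 24.1% → the monthly plan
The monthly plan wins overall and in every signup group — no reversal.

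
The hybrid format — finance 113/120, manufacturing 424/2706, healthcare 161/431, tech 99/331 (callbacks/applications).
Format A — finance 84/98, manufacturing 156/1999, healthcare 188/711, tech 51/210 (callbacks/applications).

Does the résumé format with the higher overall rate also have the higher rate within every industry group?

Finance: the hybrid format 113/120 = 94.2%, Format A 84/98 = 85.7% → the hybrid format
Manufacturing: the hybrid format 424/2706 = 15.7%, Format A 156/1999 = 7.8% → the hybrid format
Healthcare: the hybrid format 161/431 = 37.4%, Format A 188/711 = 26.4% → the hybrid format
Tech: the hybrid format 99/331 = 29.9%, Format A 51/210 = 24.3% → the hybrid format
Overall: the hybrid format 797/3588 = 22.2%, Format A 479/3018 = 15.9% → the hybrid format
The hybrid format wins overall and in every industry group — no reversal.

Yes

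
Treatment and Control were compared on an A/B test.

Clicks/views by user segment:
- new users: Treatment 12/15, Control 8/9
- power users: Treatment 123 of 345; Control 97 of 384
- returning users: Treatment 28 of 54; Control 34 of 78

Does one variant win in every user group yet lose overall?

No

New users: Treatment 12/15 = 80.0%, Control 8/9 = 88.9% → Control
Power users: Treatment 123/345 = 35.7%, Control 97/384 = 25.3% → Treatment
Returning users: Treatment 28/54 = 51.9%, Control 34/78 = 43.6% → Treatment
Overall: Treatment 163/414 = 39.4%, Control 139/471 = 29.5% → Treatment
Neither sweeps: Treatment wins 2 of 3 groups, Control wins 1. Treatment wins overall but not every group — no Simpson reversal.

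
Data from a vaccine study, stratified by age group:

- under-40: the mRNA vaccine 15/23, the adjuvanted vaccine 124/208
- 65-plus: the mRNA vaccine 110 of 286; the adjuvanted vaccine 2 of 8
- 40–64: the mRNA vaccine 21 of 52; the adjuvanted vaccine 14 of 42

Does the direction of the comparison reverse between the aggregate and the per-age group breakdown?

Under-40: the mRNA vaccine 15/23 = 65.2%, the adjuvanted vaccine 124/208 = 59.6% → the mRNA vaccine
65-plus: the mRNA vaccine 110/286 = 38.5%, the adjuvanted vaccine 2/8 = 25.0% → the mRNA vaccine
40–64: the mRNA vaccine 21/52 = 40.4%, the adjuvanted vaccine 14/42 = 33.3% → the mRNA vaccine
Overall: the mRNA vaccine 146/361 = 40.4%, the adjuvanted vaccine 140/258 = 54.3% → the adjuvanted vaccine
The mRNA vaccine wins each age group but the adjuvanted vaccine wins overall — the comparison reverses. The mRNA vaccine's recipients skew toward 65-plus, which has a lower base rate.

Yes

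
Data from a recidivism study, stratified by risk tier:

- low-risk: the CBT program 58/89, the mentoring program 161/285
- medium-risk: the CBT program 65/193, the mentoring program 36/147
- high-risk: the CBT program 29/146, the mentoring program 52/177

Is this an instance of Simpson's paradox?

Low-risk: the CBT program 58/89 = 65.2%, the mentoring program 161/285 = 56.5% → the CBT program
Medium-risk: the CBT program 65/193 = 33.7%, the mentoring program 36/147 = 24.5% → the CBT program
High-risk: the CBT program 29/146 = 19.9%, the mentoring program 52/177 = 29.4% → the mentoring program
Overall: the CBT program 152/428 = 35.5%, the mentoring program 249/609 = 40.9% → the mentoring program
Neither sweeps: the CBT program wins 2 of 3 groups, the mentoring program wins 1. The mentoring program wins overall but not every group — no Simpson reversal.

No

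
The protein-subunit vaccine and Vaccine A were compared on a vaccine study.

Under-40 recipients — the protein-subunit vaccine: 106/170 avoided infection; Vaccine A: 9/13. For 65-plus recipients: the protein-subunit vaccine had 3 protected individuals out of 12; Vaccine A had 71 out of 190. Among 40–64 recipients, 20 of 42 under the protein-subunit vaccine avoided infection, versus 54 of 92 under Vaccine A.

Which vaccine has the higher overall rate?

Under-40: the protein-subunit vaccine 106/170 = 62.4%, Vaccine A 9/13 = 69.2% → Vaccine A
65-plus: the protein-subunit vaccine 3/12 = 25.0%, Vaccine A 71/190 = 37.4% → Vaccine A
40–64: the protein-subunit vaccine 20/42 = 47.6%, Vaccine A 54/92 = 58.7% → Vaccine A
Overall: the protein-subunit vaccine 129/224 = 57.6%, Vaccine A 134/295 = 45.4% → the protein-subunit vaccine
(Vaccine A wins every age group but the protein-subunit vaccine wins overall — Vaccine A's recipients skew toward the low-rate 65-plus group.)

the protein-subunit vaccine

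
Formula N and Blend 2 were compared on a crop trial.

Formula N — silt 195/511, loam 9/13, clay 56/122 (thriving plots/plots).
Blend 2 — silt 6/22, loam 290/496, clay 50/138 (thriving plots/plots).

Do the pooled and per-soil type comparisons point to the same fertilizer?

No

Silt: Formula N 195/511 = 38.2%, Blend 2 6/22 = 27.3% → Formula N
Loam: Formula N 9/13 = 69.2%, Blend 2 290/496 = 58.5% → Formula N
Clay: Formula N 56/122 = 45.9%, Blend 2 50/138 = 36.2% → Formula N
Overall: Formula N 260/646 = 40.2%, Blend 2 346/656 = 52.7% → Blend 2
Formula N wins each soil group but Blend 2 wins overall — the comparison reverses. Formula N's plots skew toward silt, which has a lower base rate.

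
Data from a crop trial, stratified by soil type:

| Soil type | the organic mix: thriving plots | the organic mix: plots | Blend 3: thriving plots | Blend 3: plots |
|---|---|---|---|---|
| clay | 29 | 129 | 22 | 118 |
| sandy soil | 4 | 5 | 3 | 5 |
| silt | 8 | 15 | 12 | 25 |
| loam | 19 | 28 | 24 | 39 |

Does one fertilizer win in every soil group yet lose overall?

No

Clay: the organic mix 29/129 = 22.5%, Blend 3 22/118 = 18.6% → the organic mix
Sandy soil: the organic mix 4/5 = 80.0%, Blend 3 3/5 = 60.0% → the organic mix
Silt: the organic mix 8/15 = 53.3%, Blend 3 12/25 = 48.0% → the organic mix
Loam: the organic mix 19/28 = 67.9%, Blend 3 24/39 = 61.5% → the organic mix
Overall: the organic mix 60/177 = 33.9%, Blend 3 61/187 = 32.6% → the organic mix
The organic mix wins overall and in every soil group — no reversal.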